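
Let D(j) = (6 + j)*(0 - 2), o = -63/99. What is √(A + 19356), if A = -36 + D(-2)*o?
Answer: 4*√146146/11 ≈ 139.01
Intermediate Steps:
o = -7/11 (o = -63*1/99 = -7/11 ≈ -0.63636)
D(j) = -12 - 2*j (D(j) = (6 + j)*(-2) = -12 - 2*j)
A = -340/11 (A = -36 + (-12 - 2*(-2))*(-7/11) = -36 + (-12 + 4)*(-7/11) = -36 - 8*(-7/11) = -36 + 56/11 = -340/11 ≈ -30.909)
√(A + 19356) = √(-340/11 + 19356) = √(212576/11) = 4*√146146/11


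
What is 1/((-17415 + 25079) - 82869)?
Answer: -1/75205 ≈ -1.3297e-5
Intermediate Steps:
1/((-17415 + 25079) - 82869) = 1/(7664 - 82869) = 1/(-75205) = -1/75205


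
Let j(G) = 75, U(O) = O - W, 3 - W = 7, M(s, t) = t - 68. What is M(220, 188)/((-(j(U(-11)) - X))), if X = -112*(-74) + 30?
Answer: 120/8243 ≈ 0.014558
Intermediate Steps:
M(s, t) = -68 + t
W = -4 (W = 3 - 1*7 = 3 - 7 = -4)
U(O) = 4 + O (U(O) = O - 1*(-4) = O + 4 = 4 + O)
X = 8318 (X = 8288 + 30 = 8318)
M(220, 188)/((-(j(U(-11)) - X))) = (-68 + 188)/((-(75 - 1*8318))) = 120/((-(75 - 8318))) = 120/((-1*(-8243))) = 120/8243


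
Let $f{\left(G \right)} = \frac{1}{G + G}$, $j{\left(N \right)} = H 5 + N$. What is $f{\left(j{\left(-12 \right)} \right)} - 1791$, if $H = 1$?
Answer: $- \frac{25075}{14} \approx -1791.1$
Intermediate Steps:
$j{\left(N \right)} = 5 + N$ ($j{\left(N \right)} = 1 \cdot 5 + N = 5 + N$)
$f{\left(G \right)} = \frac{1}{2 G}$
$f{\left(j{\left(-12 \right)} \right)} - 1791 = \frac{1}{2 \left(5 - 12\right)} - 1791 = \frac{1}{2 \left(-7\right)} - 1791 = \frac{1}{2} \left(- \frac{1}{7}\right) - 1791 = - \frac{1}{14} - 1791 = - \frac{25075}{14}$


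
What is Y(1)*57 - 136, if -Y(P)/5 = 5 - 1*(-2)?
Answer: -2131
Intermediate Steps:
Y(P) = -35 (Y(P) = -5*(5 - 1*(-2)) = -5*(5 + 2) = -5*7 = -35)
Y(1)*57 - 136 = -35*57 - 136 = -1995 - 136 = -2131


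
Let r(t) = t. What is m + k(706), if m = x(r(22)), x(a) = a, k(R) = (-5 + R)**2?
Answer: 491423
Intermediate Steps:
m = 22
m + k(706) = 22 + (-5 + 706)**2 = 22 + 701**2 = 22 + 491401 = 491423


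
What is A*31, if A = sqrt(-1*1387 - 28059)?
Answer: 31*I*sqrt(29446) ≈ 5319.5*I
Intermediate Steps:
A = I*sqrt(29446) (A = sqrt(-1387 - 28059) = sqrt(-29446) = I*sqrt(29446) ≈ 171.6*I)
A*31 = (I*sqrt(29446))*31 = 31*I*sqrt(29446)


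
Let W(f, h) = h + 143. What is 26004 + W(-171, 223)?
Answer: 26370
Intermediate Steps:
W(f, h) = 143 + h
26004 + W(-171, 223) = 26004 + (143 + 223) = 26004 + 366 = 26370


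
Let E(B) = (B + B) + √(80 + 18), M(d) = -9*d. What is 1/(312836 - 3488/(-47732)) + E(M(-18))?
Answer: 1209515618573/3733072860 + 7*√2 ≈ 333.90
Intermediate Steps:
E(B) = 2*B + 7*√2 (E(B) = 2*B + √98 = 2*B + 7*√2)
1/(312836 - 3488/(-47732)) + E(M(-18)) = 1/(312836 - 3488/(-47732)) + (2*(-9*(-18)) + 7*√2) = 1/(312836 - 3488*(-1/47732)) + (2*162 + 7*√2) = 1/(312836 + 872/11933) + (324 + 7*√2) = 1/(3733072860/11933) + (324 + 7*√2) = 11933/3733072860 + (324 + 7*√2) = 1209515618573/3733072860 + 7*√2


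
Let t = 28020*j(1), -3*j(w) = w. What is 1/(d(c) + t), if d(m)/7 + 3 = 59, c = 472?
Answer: -1/8948 ≈ -0.00011176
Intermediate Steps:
j(w) = -w/3
d(m) = 392 (d(m) = -21 + 7*59 = -21 + 413 = 392)
t = -9340 (t = 28020*(-1/3*1) = 28020*(-1/3) = -9340)
1/(d(c) + t) = 1/(392 - 9340) = 1/(-8948) = -1/8948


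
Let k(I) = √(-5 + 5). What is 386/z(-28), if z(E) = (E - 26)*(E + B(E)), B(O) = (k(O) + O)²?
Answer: -193/20412 ≈ -0.0094552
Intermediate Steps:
k(I) = 0 (k(I) = √0 = 0)
B(O) = O² (B(O) = (0 + O)² = O²)
z(E) = (-26 + E)*(E + E²) (z(E) = (E - 26)*(E + E²) = (-26 + E)*(E + E²))
386/z(-28) = 386/((-28*(-26 + (-28)² - 25*(-28)))) = 386/((-28*(-26 + 784 + 700))) = 386/((-28*1458)) = 386/(-40824) = 386*(-1/40824) = -193/20412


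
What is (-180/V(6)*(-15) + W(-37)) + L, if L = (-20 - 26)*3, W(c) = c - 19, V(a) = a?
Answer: 256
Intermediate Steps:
W(c) = -19 + c
L = -138 (L = -46*3 = -138)
(-180/V(6)*(-15) + W(-37)) + L = (-180/6*(-15) + (-19 - 37)) - 138 = (-180/6*(-15) - 56) - 138 = (-15*2*(-15) - 56) - 138 = (-30*(-15) - 56) - 138 = (450 - 56) - 138 = 394 - 138 = 256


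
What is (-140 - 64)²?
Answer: 41616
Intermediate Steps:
(-140 - 64)² = (-204)² = 41616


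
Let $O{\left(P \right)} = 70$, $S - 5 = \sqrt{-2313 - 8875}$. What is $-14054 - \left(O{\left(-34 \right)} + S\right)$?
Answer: $-14129 - 2 i \sqrt{2797} \approx -14129.0 - 105.77 i$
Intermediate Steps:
$S = 5 + 2 i \sqrt{2797}$ ($S = 5 + \sqrt{-2313 - 8875} = 5 + \sqrt{-11188} = 5 + 2 i \sqrt{2797} \approx 5.0 + 105.77 i$)
$-14054 - \left(O{\left(-34 \right)} + S\right) = -14054 - \left(70 + \left(5 + 2 i \sqrt{2797}\right)\right) = -14054 - \left(75 + 2 i \sqrt{2797}\right) = -14129 - 2 i \sqrt{2797}$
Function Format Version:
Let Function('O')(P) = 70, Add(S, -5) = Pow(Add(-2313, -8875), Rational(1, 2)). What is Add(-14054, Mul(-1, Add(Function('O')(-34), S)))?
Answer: Add(-14129, Mul(-2, I, Pow(2797, Rational(1, 2)))) ≈ Add(-14129., Mul(-105.77, I))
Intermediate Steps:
S = Add(5, Mul(2, I, Pow(2797, Rational(1, 2)))) (S = Add(5, Pow(Add(-2313, -8875), Rational(1, 2))) = Add(5, Pow(-11188, Rational(1, 2))) = Add(5, Mul(2, I, Pow(2797, Rational(1, 2)))) ≈ Add(5.0000, Mul(105.77, I)))
Add(-14054, Mul(-1, Add(Function('O')(-34), S))) = Add(-14054, Mul(-1, Add(70, Add(5, Mul(2, I, Pow(2797, Rational(1, 2))))))) = Add(-14054, Mul(-1, Add(75, Mul(2, I, Pow(2797, Rational(1, 2)))))) = Add(-14054, Add(-75, Mul(-2, I, Pow(2797, Rational(1, 2))))) = Add(-14129, Mul(-2, I, Pow(2797, Rational(1, 2))))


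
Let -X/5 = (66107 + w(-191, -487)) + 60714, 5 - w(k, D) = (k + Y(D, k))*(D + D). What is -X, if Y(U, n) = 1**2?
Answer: -291170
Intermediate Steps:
Y(U, n) = 1
w(k, D) = 5 - 2*D*(1 + k) (w(k, D) = 5 - (k + 1)*(D + D) = 5 - (1 + k)*2*D = 5 - 2*D*(1 + k))
X = 291170 (X = -5*((66107 + (5 - 2*(-487) - 2*(-487)*(-191))) + 60714) = -5*((66107 + (5 + 974 - 186034)) + 60714) = -5*((66107 - 185055) + 60714) = -5*(-118948 + 60714) = -5*(-58234) = 291170)
-X = -1*291170 = -291170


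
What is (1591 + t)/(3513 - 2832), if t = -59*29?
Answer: -40/227 ≈ -0.17621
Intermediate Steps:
t = -1711
(1591 + t)/(3513 - 2832) = (1591 - 1711)/(3513 - 2832) = -120/681 = -120*1/681 = -40/227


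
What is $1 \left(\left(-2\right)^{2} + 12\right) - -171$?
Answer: $187$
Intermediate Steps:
$1 \left(\left(-2\right)^{2} + 12\right) - -171 = 1 \left(4 + 12\right) + 171 = 1 \cdot 16 + 171 = 16 + 171 = 187$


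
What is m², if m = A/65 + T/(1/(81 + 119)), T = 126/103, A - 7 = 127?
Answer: 2728449847204/44823025 ≈ 60872.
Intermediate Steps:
A = 134 (A = 7 + 127 = 134)
T = 126/103 (T = 126*(1/103) = 126/103 ≈ 1.2233)
m = 1651802/6695 (m = 134/65 + 126/(103*(1/(81 + 119))) = 134*(1/65) + 126/(103*(1/200)) = 134/65 + 126/(103*(1/200)) = 134/65 + (126/103)*200 = 134/65 + 25200/103 = 1651802/6695 ≈ 246.72)
m² = (1651802/6695)² = 2728449847204/44823025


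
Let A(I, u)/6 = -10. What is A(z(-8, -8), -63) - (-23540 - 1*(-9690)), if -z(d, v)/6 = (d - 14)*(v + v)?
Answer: 13790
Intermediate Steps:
z(d, v) = -12*v*(-14 + d) (z(d, v) = -6*(d - 14)*(v + v) = -6*(-14 + d)*2*v = -12*v*(-14 + d))
A(I, u) = -60 (A(I, u) = 6*(-10) = -60)
A(z(-8, -8), -63) - (-23540 - 1*(-9690)) = -60 - (-23540 - 1*(-9690)) = -60 - (-23540 + 9690) = -60 - 1*(-13850) = -60 + 13850 = 13790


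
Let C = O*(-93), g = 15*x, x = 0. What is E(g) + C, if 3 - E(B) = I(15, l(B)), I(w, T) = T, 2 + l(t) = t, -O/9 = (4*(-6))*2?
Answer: -40171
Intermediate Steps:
O = 432 (O = -9*4*(-6)*2 = -(-216)*2 = -9*(-48) = 432)
l(t) = -2 + t
g = 0 (g = 15*0 = 0)
C = -40176 (C = 432*(-93) = -40176)
E(B) = 5 - B (E(B) = 3 - (-2 + B) = 3 + (2 - B) = 5 - B)
E(g) + C = (5 - 1*0) - 40176 = (5 + 0) - 40176 = 5 - 40176 = -40171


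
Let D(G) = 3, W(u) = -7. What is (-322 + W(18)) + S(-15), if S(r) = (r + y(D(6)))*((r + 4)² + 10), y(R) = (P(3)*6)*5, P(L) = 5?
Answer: 17356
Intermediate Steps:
y(R) = 150 (y(R) = (5*6)*5 = 30*5 = 150)
S(r) = (10 + (4 + r)²)*(150 + r) (S(r) = (r + 150)*((r + 4)² + 10) = (150 + r)*((4 + r)² + 10) = (150 + r)*(10 + (4 + r)²) = (10 + (4 + r)²)*(150 + r))
(-322 + W(18)) + S(-15) = (-322 - 7) + (3900 + (-15)³ + 158*(-15)² + 1226*(-15)) = -329 + (3900 - 3375 + 158*225 - 18390) = -329 + (3900 - 3375 + 35550 - 18390) = -329 + 17685 = 17356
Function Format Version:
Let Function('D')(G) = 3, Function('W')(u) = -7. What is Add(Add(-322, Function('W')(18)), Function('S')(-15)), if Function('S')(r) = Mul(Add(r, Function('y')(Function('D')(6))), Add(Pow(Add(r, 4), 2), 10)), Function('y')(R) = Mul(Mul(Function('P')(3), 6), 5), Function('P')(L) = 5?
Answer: 17356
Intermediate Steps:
Function('y')(R) = 150 (Function('y')(R) = Mul(Mul(5, 6), 5) = Mul(30, 5) = 150)
Function('S')(r) = Mul(Add(10, Pow(Add(4, r), 2)), Add(150, r)) (Function('S')(r) = Mul(Add(r, 150), Add(Pow(Add(r, 4), 2), 10)) = Mul(Add(150, r), Add(Pow(Add(4, r), 2), 10)) = Mul(Add(150, r), Add(10, Pow(Add(4, r), 2))) = Mul(Add(10, Pow(Add(4, r), 2)), Add(150, r)))
Add(Add(-322, Function('W')(18)), Function('S')(-15)) = Add(Add(-322, -7), Add(3900, Pow(-15, 3), Mul(158, Pow(-15, 2)), Mul(1226, -15))) = Add(-329, Add(3900, -3375, Mul(158, 225), -18390)) = Add(-329, Add(3900, -3375, 35550, -18390)) = Add(-329, 17685) = 17356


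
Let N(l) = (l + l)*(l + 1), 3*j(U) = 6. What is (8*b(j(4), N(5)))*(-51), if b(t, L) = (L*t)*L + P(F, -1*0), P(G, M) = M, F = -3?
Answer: -2937600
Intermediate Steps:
j(U) = 2 (j(U) = (⅓)*6 = 2)
N(l) = 2*l*(1 + l) (N(l) = (2*l)*(1 + l) = 2*l*(1 + l))
b(t, L) = t*L² (b(t, L) = (L*t)*L - 1*0 = t*L² + 0 = t*L²)
(8*b(j(4), N(5)))*(-51) = (8*(2*(2*5*(1 + 5))²))*(-51) = (8*(2*(2*5*6)²))*(-51) = (8*(2*60²))*(-51) = (8*(2*3600))*(-51) = (8*7200)*(-51) = 57600*(-51) = -2937600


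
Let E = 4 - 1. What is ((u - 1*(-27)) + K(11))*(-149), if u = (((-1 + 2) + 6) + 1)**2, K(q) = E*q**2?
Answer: -67646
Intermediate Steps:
E = 3
K(q) = 3*q**2
u = 64 (u = ((1 + 6) + 1)**2 = (7 + 1)**2 = 8**2 = 64)
((u - 1*(-27)) + K(11))*(-149) = ((64 - 1*(-27)) + 3*11**2)*(-149) = ((64 + 27) + 3*121)*(-149) = (91 + 363)*(-149) = 454*(-149) = -67646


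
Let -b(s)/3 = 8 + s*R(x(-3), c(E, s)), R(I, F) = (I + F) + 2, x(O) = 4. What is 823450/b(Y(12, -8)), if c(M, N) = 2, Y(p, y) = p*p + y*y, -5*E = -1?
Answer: -411725/2508 ≈ -164.16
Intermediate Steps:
E = ⅕ (E = -⅕*(-1) = ⅕ ≈ 0.20000)
Y(p, y) = p² + y²
R(I, F) = 2 + F + I (R(I, F) = (F + I) + 2 = 2 + F + I)
b(s) = -24 - 24*s (b(s) = -3*(8 + s*(2 + 2 + 4)) = -3*(8 + s*8) = -3*(8 + 8*s) = -24 - 24*s)
823450/b(Y(12, -8)) = 823450/(-24 - 24*(12² + (-8)²)) = 823450/(-24 - 24*(144 + 64)) = 823450/(-24 - 24*208) = 823450/(-24 - 4992) = 823450/(-5016) = 823450*(-1/5016) = -411725/2508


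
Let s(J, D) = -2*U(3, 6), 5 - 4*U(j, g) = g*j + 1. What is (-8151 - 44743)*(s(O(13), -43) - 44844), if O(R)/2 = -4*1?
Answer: 2371608278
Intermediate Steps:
O(R) = -8 (O(R) = 2*(-4*1) = 2*(-4) = -8)
U(j, g) = 1 - g*j/4 (U(j, g) = 5/4 - (g*j + 1)/4 = 5/4 - (1 + g*j)/4 = 5/4 + (-1/4 - g*j/4) = 1 - g*j/4)
s(J, D) = 7 (s(J, D) = -2*(1 - 1/4*6*3) = -2*(1 - 9/2) = -2*(-7/2) = 7)
(-8151 - 44743)*(s(O(13), -43) - 44844) = (-8151 - 44743)*(7 - 44844) = -52894*(-44837) = 2371608278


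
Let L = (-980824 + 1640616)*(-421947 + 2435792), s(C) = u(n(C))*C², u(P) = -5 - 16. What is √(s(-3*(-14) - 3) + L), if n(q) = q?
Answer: √1328718788299 ≈ 1.1527e+6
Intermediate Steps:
u(P) = -21
s(C) = -21*C²
L = 1328718820240 (L = 659792*2013845 = 1328718820240)
√(s(-3*(-14) - 3) + L) = √(-21*(-3*(-14) - 3)² + 1328718820240) = √(-21*(42 - 3)² + 1328718820240) = √(-21*39² + 1328718820240) = √(-21*1521 + 1328718820240) = √(-31941 + 1328718820240) = √1328718788299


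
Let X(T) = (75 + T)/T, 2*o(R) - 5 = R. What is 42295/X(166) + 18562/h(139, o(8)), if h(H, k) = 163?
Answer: 1148891552/39283 ≈ 29247.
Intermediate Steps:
o(R) = 5/2 + R/2
X(T) = (75 + T)/T
42295/X(166) + 18562/h(139, o(8)) = 42295/(((75 + 166)/166)) + 18562/163 = 42295/(((1/166)*241)) + 18562*(1/163) = 42295/(241/166) + 18562/163 = 42295*(166/241) + 18562/163 = 7020970/241 + 18562/163 = 1148891552/39283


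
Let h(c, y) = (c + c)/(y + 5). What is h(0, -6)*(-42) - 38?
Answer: -38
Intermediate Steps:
h(c, y) = 2*c/(5 + y) (h(c, y) = (2*c)/(5 + y) = 2*c/(5 + y))
h(0, -6)*(-42) - 38 = (2*0/(5 - 6))*(-42) - 38 = (2*0/(-1))*(-42) - 38 = (2*0*(-1))*(-42) - 38 = 0*(-42) - 38 = 0 - 38 = -38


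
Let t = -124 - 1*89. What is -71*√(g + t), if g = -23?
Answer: -142*I*√59 ≈ -1090.7*I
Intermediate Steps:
t = -213 (t = -124 - 89 = -213)
-71*√(g + t) = -71*√(-23 - 213) = -142*I*√59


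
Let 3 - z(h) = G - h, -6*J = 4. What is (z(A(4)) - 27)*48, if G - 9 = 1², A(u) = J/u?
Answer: -1640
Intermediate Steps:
J = -⅔ (J = -⅙*4 = -⅔ ≈ -0.66667)
A(u) = -2/(3*u)
G = 10 (G = 9 + 1² = 9 + 1 = 10)
z(h) = -7 + h (z(h) = 3 - (10 - h) = 3 + (-10 + h) = -7 + h)
(z(A(4)) - 27)*48 = ((-7 - ⅔/4) - 27)*48 = ((-7 - ⅔*¼) - 27)*48 = ((-7 - ⅙) - 27)*48 = (-43/6 - 27)*48 = -205/6*48 = -1640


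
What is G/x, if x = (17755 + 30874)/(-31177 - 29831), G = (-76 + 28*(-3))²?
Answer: -1561804800/48629 ≈ -32117.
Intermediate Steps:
G = 25600 (G = (-76 - 84)² = (-160)² = 25600)
x = -48629/61008 (x = 48629/(-61008) = 48629*(-1/61008) = -48629/61008 ≈ -0.79709)
G/x = 25600/(-48629/61008) = 25600*(-61008/48629) = -1561804800/48629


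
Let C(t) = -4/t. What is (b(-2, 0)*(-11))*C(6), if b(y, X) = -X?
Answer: 0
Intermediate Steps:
(b(-2, 0)*(-11))*C(6) = (-1*0*(-11))*(-4/6) = (0*(-11))*(-4*⅙) = 0*(-⅔) = 0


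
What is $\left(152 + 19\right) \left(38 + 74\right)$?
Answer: $19152$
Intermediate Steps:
$\left(152 + 19\right) \left(38 + 74\right) = 171 \cdot 112 = 19152$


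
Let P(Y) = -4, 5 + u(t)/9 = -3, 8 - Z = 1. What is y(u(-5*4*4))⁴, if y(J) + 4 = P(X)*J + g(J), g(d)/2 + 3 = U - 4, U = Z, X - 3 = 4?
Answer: 6505390336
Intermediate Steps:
X = 7 (X = 3 + 4 = 7)
Z = 7 (Z = 8 - 1*1 = 8 - 1 = 7)
U = 7
u(t) = -72 (u(t) = -45 + 9*(-3) = -45 - 27 = -72)
g(d) = 0 (g(d) = -6 + 2*(7 - 4) = -6 + 2*3 = -6 + 6 = 0)
y(J) = -4 - 4*J (y(J) = -4 + (-4*J + 0) = -4 - 4*J)
y(u(-5*4*4))⁴ = (-4 - 4*(-72))⁴ = (-4 + 288)⁴ = 284⁴ = 6505390336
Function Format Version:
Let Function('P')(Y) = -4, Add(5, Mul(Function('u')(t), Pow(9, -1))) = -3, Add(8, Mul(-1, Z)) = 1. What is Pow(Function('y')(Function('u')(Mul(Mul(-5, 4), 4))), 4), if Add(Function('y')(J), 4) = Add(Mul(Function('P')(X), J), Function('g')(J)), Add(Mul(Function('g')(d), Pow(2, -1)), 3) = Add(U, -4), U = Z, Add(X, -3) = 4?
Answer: 6505390336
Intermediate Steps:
X = 7 (X = Add(3, 4) = 7)
Z = 7 (Z = Add(8, Mul(-1, 1)) = Add(8, -1) = 7)
U = 7
Function('u')(t) = -72 (Function('u')(t) = Add(-45, Mul(9, -3)) = Add(-45, -27) = -72)
Function('g')(d) = 0 (Function('g')(d) = Add(-6, Mul(2, Add(7, -4))) = Add(-6, Mul(2, 3)) = Add(-6, 6) = 0)
Function('y')(J) = Add(-4, Mul(-4, J)) (Function('y')(J) = Add(-4, Add(Mul(-4, J), 0)) = Add(-4, Mul(-4, J)))
Pow(Function('y')(Function('u')(Mul(Mul(-5, 4), 4))), 4) = Pow(Add(-4, Mul(-4, -72)), 4) = Pow(Add(-4, 288), 4) = Pow(284, 4) = 6505390336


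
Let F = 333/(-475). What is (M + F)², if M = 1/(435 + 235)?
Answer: 1982653729/4051322500 ≈ 0.48938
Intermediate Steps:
F = -333/475 (F = 333*(-1/475) = -333/475 ≈ -0.70105)
M = 1/670 ≈ 0.0014925
(M + F)² = (1/670 - 333/475)² = (-44527/63650)² = 1982653729/4051322500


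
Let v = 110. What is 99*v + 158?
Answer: 11048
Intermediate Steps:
99*v + 158 = 99*110 + 158 = 10890 + 158 = 11048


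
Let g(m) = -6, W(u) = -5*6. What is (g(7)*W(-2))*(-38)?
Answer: -6840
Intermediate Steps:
W(u) = -30
(g(7)*W(-2))*(-38) = -6*(-30)*(-38) = 180*(-38) = -6840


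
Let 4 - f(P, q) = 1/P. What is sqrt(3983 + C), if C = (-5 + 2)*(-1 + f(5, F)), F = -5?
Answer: sqrt(99365)/5 ≈ 63.044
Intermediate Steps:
f(P, q) = 4 - 1/P
C = -42/5 (C = (-5 + 2)*(-1 + (4 - 1/5)) = -3*(-1 + (4 - 1*1/5)) = -3*(-1 + (4 - 1/5)) = -3*(-1 + 19/5) = -3*14/5 = -42/5 ≈ -8.4000)
sqrt(3983 + C) = sqrt(3983 - 42/5) = sqrt(19873/5) = sqrt(99365)/5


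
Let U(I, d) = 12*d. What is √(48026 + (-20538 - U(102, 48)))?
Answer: 116*√2 ≈ 164.05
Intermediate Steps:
√(48026 + (-20538 - U(102, 48))) = √(48026 + (-20538 - 12*48)) = √(48026 + (-20538 - 1*576)) = √(48026 + (-20538 - 576)) = √(48026 - 21114) = √26912 = 116*√2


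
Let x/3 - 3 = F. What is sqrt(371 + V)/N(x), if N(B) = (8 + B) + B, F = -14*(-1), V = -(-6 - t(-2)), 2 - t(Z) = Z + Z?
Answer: sqrt(383)/110 ≈ 0.17791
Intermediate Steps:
t(Z) = 2 - 2*Z (t(Z) = 2 - (Z + Z) = 2 - 2*Z)
V = 12 (V = -(-6 - (2 - 2*(-2))) = -(-6 - (2 + 4)) = -(-6 - 1*6) = -(-6 - 6) = -1*(-12) = 12)
F = 14
x = 51 (x = 9 + 3*14 = 9 + 42 = 51)
N(B) = 8 + 2*B
sqrt(371 + V)/N(x) = sqrt(371 + 12)/(8 + 2*51) = sqrt(383)/(8 + 102) = sqrt(383)/110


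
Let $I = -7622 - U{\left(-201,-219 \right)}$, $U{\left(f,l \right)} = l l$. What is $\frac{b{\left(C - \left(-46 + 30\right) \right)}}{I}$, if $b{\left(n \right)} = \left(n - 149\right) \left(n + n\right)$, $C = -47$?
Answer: $- \frac{360}{1793} \approx -0.20078$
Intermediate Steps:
$U{\left(f,l \right)} = l^{2}$
$b{\left(n \right)} = 2 n \left(-149 + n\right)$ ($b{\left(n \right)} = \left(-149 + n\right) 2 n = 2 n \left(-149 + n\right)$)
$I = -55583$ ($I = -7622 - \left(-219\right)^{2} = -7622 - 47961 = -55583$)
$\frac{b{\left(C - \left(-46 + 30\right) \right)}}{I} = \frac{2 \left(-47 - \left(-46 + 30\right)\right) \left(-149 - 31\right)}{-55583} = 2 \left(-47 - -16\right) \left(-149 - 31\right) \left(- \frac{1}{55583}\right) = 2 \left(-47 + 16\right) \left(-149 + \left(-47 + 16\right)\right) \left(- \frac{1}{55583}\right) = 2 \left(-31\right) \left(-149 - 31\right) \left(- \frac{1}{55583}\right) = 2 \left(-31\right) \left(-180\right) \left(- \frac{1}{55583}\right) = 11160 \left(- \frac{1}{55583}\right) = - \frac{360}{1793}$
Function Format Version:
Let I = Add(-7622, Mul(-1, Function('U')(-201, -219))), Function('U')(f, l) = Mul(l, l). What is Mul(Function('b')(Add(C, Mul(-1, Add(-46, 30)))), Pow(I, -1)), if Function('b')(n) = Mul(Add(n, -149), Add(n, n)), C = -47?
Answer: Rational(-360, 1793) ≈ -0.20078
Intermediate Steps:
Function('U')(f, l) = Pow(l, 2)
Function('b')(n) = Mul(2, n, Add(-149, n)) (Function('b')(n) = Mul(Add(-149, n), Mul(2, n)) = Mul(2, n, Add(-149, n)))
I = -55583 (I = Add(-7622, Mul(-1, Pow(-219, 2))) = Add(-7622, Mul(-1, 47961)) = Add(-7622, -47961) = -55583)
Mul(Function('b')(Add(C, Mul(-1, Add(-46, 30)))), Pow(I, -1)) = Mul(Mul(2, Add(-47, Mul(-1, Add(-46, 30))), Add(-149, Add(-47, Mul(-1, Add(-46, 30))))), Pow(-55583, -1)) = Mul(Mul(2, Add(-47, Mul(-1, -16)), Add(-149, Add(-47, Mul(-1, -16)))), Rational(-1, 55583)) = Mul(Mul(2, Add(-47, 16), Add(-149, Add(-47, 16))), Rational(-1, 55583)) = Mul(Mul(2, -31, Add(-149, -31)), Rational(-1, 55583)) = Mul(Mul(2, -31, -180), Rational(-1, 55583)) = Mul(11160, Rational(-1, 55583)) = Rational(-360, 1793)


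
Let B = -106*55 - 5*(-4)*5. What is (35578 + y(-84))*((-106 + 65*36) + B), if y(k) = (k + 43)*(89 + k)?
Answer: -123664008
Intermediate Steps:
B = -5730 (B = -5830 + 20*5 = -5830 + 100 = -5730)
y(k) = (43 + k)*(89 + k)
(35578 + y(-84))*((-106 + 65*36) + B) = (35578 + (3827 + (-84)² + 132*(-84)))*((-106 + 65*36) - 5730) = (35578 + (3827 + 7056 - 11088))*((-106 + 2340) - 5730) = (35578 - 205)*(2234 - 5730) = 35373*(-3496) = -123664008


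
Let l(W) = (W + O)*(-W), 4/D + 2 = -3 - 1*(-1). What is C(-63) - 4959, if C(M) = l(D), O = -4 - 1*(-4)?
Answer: -4960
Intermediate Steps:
O = 0 (O = -4 + 4 = 0)
D = -1 (D = 4/(-2 + (-3 - 1*(-1))) = 4/(-2 + (-3 + 1)) = 4/(-2 - 2) = 4/(-4) = 4*(-¼) = -1)
l(W) = -W² (l(W) = (W + 0)*(-W) = W*(-W) = -W²)
C(M) = -1 (C(M) = -1*(-1)² = -1*1 = -1)
C(-63) - 4959 = -1 - 4959 = -4960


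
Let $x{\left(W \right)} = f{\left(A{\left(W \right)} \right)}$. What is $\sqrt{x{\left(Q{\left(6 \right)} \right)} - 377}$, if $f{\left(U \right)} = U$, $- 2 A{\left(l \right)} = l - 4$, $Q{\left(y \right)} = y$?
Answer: $3 i \sqrt{42} \approx 19.442 i$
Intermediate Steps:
$A{\left(l \right)} = 2 - \frac{l}{2}$ ($A{\left(l \right)} = - \frac{l - 4}{2} = - \frac{-4 + l}{2} = 2 - \frac{l}{2}$)
$x{\left(W \right)} = 2 - \frac{W}{2}$
$\sqrt{x{\left(Q{\left(6 \right)} \right)} - 377} = \sqrt{\left(2 - 3\right) - 377} = \sqrt{-1 - 377} = \sqrt{-378} = 3 i \sqrt{42}$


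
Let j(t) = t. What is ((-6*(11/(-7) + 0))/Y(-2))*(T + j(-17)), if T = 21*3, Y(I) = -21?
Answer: -1012/49 ≈ -20.653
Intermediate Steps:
T = 63
((-6*(11/(-7) + 0))/Y(-2))*(T + j(-17)) = (-6*(11/(-7) + 0)/(-21))*(63 - 17) = (-6*(11*(-⅐) + 0)*(-1/21))*46 = (-6*(-11/7 + 0)*(-1/21))*46 = (-6*(-11/7)*(-1/21))*46 = ((66/7)*(-1/21))*46 = -22/49*46 = -1012/49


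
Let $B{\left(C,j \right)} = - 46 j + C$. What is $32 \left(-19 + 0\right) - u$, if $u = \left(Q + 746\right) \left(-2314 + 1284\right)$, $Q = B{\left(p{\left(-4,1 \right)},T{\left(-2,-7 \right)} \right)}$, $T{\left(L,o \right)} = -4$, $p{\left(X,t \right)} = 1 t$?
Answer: $958322$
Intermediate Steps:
$p{\left(X,t \right)} = t$
$B{\left(C,j \right)} = C - 46 j$
$Q = 185$ ($Q = 1 - -184 = 1 + 184 = 185$)
$u = -958930$ ($u = \left(185 + 746\right) \left(-2314 + 1284\right) = 931 \left(-1030\right) = -958930$)
$32 \left(-19 + 0\right) - u = 32 \left(-19 + 0\right) - -958930 = 32 \left(-19\right) + 958930 = -608 + 958930 = 958322$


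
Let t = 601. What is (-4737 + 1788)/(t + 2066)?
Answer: -983/889 ≈ -1.1057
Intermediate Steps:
(-4737 + 1788)/(t + 2066) = (-4737 + 1788)/(601 + 2066) = -2949/2667 = -2949*1/2667 = -983/889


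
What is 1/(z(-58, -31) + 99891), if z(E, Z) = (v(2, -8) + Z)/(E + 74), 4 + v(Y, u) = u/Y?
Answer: 16/1598217 ≈ 1.0011e-5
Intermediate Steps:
v(Y, u) = -4 + u/Y
z(E, Z) = (-8 + Z)/(74 + E) (z(E, Z) = ((-4 - 8/2) + Z)/(E + 74) = ((-4 - 8*1/2) + Z)/(74 + E) = ((-4 - 4) + Z)/(74 + E) = (-8 + Z)/(74 + E))
1/(z(-58, -31) + 99891) = 1/((-8 - 31)/(74 - 58) + 99891) = 1/(-39/16 + 99891) = 1/(1598217/16) = 16/1598217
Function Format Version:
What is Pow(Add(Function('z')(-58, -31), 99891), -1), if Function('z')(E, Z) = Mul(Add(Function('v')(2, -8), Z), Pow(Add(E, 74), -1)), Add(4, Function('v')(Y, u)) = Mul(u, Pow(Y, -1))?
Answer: Rational(16, 1598217) ≈ 1.0011e-5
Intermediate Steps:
Function('v')(Y, u) = Add(-4, Mul(u, Pow(Y, -1)))
Function('z')(E, Z) = Mul(Pow(Add(74, E), -1), Add(-8, Z)) (Function('z')(E, Z) = Mul(Add(Add(-4, Mul(-8, Pow(2, -1))), Z), Pow(Add(E, 74), -1)) = Mul(Add(Add(-4, Mul(-8, Rational(1, 2))), Z), Pow(Add(74, E), -1)) = Mul(Add(Add(-4, -4), Z), Pow(Add(74, E), -1)) = Mul(Add(-8, Z), Pow(Add(74, E), -1)) = Mul(Pow(Add(74, E), -1), Add(-8, Z)))
Pow(Add(Function('z')(-58, -31), 99891), -1) = Pow(Add(Mul(Pow(Add(74, -58), -1), Add(-8, -31)), 99891), -1) = Pow(Add(Mul(Pow(16, -1), -39), 99891), -1) = Pow(Add(Mul(Rational(1, 16), -39), 99891), -1) = Pow(Add(Rational(-39, 16), 99891), -1) = Pow(Rational(1598217, 16), -1) = Rational(16, 1598217)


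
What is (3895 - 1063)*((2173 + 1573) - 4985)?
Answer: -3508848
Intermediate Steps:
(3895 - 1063)*((2173 + 1573) - 4985) = 2832*(3746 - 4985) = 2832*(-1239) = -3508848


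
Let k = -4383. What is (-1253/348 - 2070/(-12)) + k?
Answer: -1466507/348 ≈ -4214.1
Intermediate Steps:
(-1253/348 - 2070/(-12)) + k = (-1253/348 - 2070/(-12)) - 4383 = (-1253*1/348 - 2070*(-1/12)) - 4383 = (-1253/348 + 345/2) - 4383 = 58777/348 - 4383 = -1466507/348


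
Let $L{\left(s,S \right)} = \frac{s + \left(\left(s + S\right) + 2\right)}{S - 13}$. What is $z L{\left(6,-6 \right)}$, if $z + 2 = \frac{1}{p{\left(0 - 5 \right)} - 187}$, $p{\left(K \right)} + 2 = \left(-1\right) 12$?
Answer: $\frac{3224}{3819} \approx 0.8442$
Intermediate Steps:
$p{\left(K \right)} = -14$ ($p{\left(K \right)} = -2 - 12 = -14$)
$L{\left(s,S \right)} = \frac{2 + S + 2 s}{-13 + S}$ ($L{\left(s,S \right)} = \frac{s + \left(\left(S + s\right) + 2\right)}{-13 + S} = \frac{s + \left(2 + S + s\right)}{-13 + S} = \frac{2 + S + 2 s}{-13 + S}$)
$z = - \frac{403}{201}$ ($z = -2 + \frac{1}{-14 - 187} = -2 + \frac{1}{-201} = -2 - \frac{1}{201} = - \frac{403}{201} \approx -2.005$)
$z L{\left(6,-6 \right)} = - \frac{403 \frac{2 - 6 + 2 \cdot 6}{-13 - 6}}{201} = - \frac{403 \frac{2 - 6 + 12}{-19}}{201} = - \frac{403 \left(\left(- \frac{1}{19}\right) 8\right)}{201} = \left(- \frac{403}{201}\right) \left(- \frac{8}{19}\right) = \frac{3224}{3819}$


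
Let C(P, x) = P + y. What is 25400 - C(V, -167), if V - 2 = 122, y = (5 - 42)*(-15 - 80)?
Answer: 21761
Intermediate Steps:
y = 3515 (y = -37*(-95) = 3515)
V = 124 (V = 2 + 122 = 124)
C(P, x) = 3515 + P (C(P, x) = P + 3515 = 3515 + P)
25400 - C(V, -167) = 25400 - (3515 + 124) = 25400 - 1*3639 = 25400 - 3639 = 21761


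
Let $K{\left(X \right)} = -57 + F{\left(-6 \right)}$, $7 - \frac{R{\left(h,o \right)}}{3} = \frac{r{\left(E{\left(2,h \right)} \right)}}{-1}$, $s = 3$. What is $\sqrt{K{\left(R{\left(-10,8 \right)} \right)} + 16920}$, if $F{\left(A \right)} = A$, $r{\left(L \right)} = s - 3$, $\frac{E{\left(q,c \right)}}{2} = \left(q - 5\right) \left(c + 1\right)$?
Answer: $3 \sqrt{1873} \approx 129.83$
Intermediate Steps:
$E{\left(q,c \right)} = 2 \left(1 + c\right) \left(-5 + q\right)$ ($E{\left(q,c \right)} = 2 \left(q - 5\right) \left(c + 1\right) = 2 \left(-5 + q\right) \left(1 + c\right) = 2 \left(1 + c\right) \left(-5 + q\right)$)
$r{\left(L \right)} = 0$ ($r{\left(L \right)} = 3 - 3 = 0$)
$R{\left(h,o \right)} = 21$ ($R{\left(h,o \right)} = 21 - 3 \frac{0}{-1} = 21 - 3 \cdot 0 \left(-1\right) = 21 - 0 = 21 + 0 = 21$)
$K{\left(X \right)} = -63$ ($K{\left(X \right)} = -57 - 6 = -63$)
$\sqrt{K{\left(R{\left(-10,8 \right)} \right)} + 16920} = \sqrt{-63 + 16920} = \sqrt{16857} = 3 \sqrt{1873}$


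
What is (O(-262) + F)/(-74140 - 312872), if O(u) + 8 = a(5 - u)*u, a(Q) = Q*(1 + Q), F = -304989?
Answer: 19052669/387012 ≈ 49.230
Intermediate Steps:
O(u) = -8 + u*(5 - u)*(6 - u) (O(u) = -8 + ((5 - u)*(1 + (5 - u)))*u = -8 + ((5 - u)*(6 - u))*u = -8 + u*(5 - u)*(6 - u))
(O(-262) + F)/(-74140 - 312872) = ((-8 - 262*(-6 - 262)*(-5 - 262)) - 304989)/(-74140 - 312872) = ((-8 - 262*(-268)*(-267)) - 304989)/(-387012) = ((-8 - 18747672) - 304989)*(-1/387012) = (-18747680 - 304989)*(-1/387012) = -19052669*(-1/387012) = 19052669/387012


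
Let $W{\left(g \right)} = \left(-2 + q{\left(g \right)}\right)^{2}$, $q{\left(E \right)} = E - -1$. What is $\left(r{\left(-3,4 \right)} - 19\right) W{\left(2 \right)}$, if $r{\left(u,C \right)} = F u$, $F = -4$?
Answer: $-7$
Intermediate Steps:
$q{\left(E \right)} = 1 + E$ ($q{\left(E \right)} = E + 1 = 1 + E$)
$r{\left(u,C \right)} = - 4 u$
$W{\left(g \right)} = \left(-1 + g\right)^{2}$ ($W{\left(g \right)} = \left(-2 + \left(1 + g\right)\right)^{2} = \left(-1 + g\right)^{2}$)
$\left(r{\left(-3,4 \right)} - 19\right) W{\left(2 \right)} = \left(\left(-4\right) \left(-3\right) - 19\right) \left(-1 + 2\right)^{2} = \left(12 - 19\right) 1^{2} = \left(-7\right) 1 = -7$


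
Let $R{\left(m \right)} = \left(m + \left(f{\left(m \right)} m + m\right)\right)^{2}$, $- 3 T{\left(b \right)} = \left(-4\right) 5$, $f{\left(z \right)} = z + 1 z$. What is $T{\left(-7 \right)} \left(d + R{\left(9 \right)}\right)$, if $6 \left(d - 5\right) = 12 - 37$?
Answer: $\frac{1944050}{9} \approx 2.1601 \cdot 10^{5}$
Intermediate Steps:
$f{\left(z \right)} = 2 z$ ($f{\left(z \right)} = z + z = 2 z$)
$T{\left(b \right)} = \frac{20}{3}$ ($T{\left(b \right)} = - \frac{\left(-4\right) 5}{3} = \left(- \frac{1}{3}\right) \left(-20\right) = \frac{20}{3}$)
$R{\left(m \right)} = \left(2 m + 2 m^{2}\right)^{2}$ ($R{\left(m \right)} = \left(m + \left(2 m m + m\right)\right)^{2} = \left(m + \left(2 m^{2} + m\right)\right)^{2} = \left(m + \left(m + 2 m^{2}\right)\right)^{2} = \left(2 m + 2 m^{2}\right)^{2}$)
$d = \frac{5}{6}$ ($d = 5 + \frac{12 - 37}{6} = 5 + \frac{1}{6} \left(-25\right) = 5 - \frac{25}{6} = \frac{5}{6} \approx 0.83333$)
$T{\left(-7 \right)} \left(d + R{\left(9 \right)}\right) = \frac{20 \left(\frac{5}{6} + 4 \cdot 9^{2} \left(1 + 9\right)^{2}\right)}{3} = \frac{20 \left(\frac{5}{6} + 4 \cdot 81 \cdot 10^{2}\right)}{3} = \frac{20 \left(\frac{5}{6} + 4 \cdot 81 \cdot 100\right)}{3} = \frac{20 \left(\frac{5}{6} + 32400\right)}{3} = \frac{20}{3} \cdot \frac{194405}{6} = \frac{1944050}{9}$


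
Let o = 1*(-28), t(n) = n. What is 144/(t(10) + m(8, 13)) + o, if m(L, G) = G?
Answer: -500/23 ≈ -21.739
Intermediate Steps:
o = -28
144/(t(10) + m(8, 13)) + o = 144/(10 + 13) - 28 = 144/23 - 28 = -500/23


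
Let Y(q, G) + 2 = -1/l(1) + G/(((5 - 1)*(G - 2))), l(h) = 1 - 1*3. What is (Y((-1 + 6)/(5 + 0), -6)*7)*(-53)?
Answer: 7791/16 ≈ 486.94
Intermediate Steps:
l(h) = -2 (l(h) = 1 - 3 = -2)
Y(q, G) = -3/2 + G/(-8 + 4*G) (Y(q, G) = -2 + (-1/(-2) + G/(((5 - 1)*(G - 2)))) = -2 + (-1*(-½) + G/((4*(-2 + G)))) = -2 + (½ + G/(-8 + 4*G)) = -3/2 + G/(-8 + 4*G))
(Y((-1 + 6)/(5 + 0), -6)*7)*(-53) = (((12 - 5*(-6))/(4*(-2 - 6)))*7)*(-53) = (((¼)*(12 + 30)/(-8))*7)*(-53) = (((¼)*(-⅛)*42)*7)*(-53) = -21/16*7*(-53) = -147/16*(-53) = 7791/16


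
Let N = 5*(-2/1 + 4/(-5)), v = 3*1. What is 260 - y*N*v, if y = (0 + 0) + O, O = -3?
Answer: 134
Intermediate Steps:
v = 3
y = -3 (y = (0 + 0) - 3 = 0 - 3 = -3)
N = -14 (N = 5*(-2*1 + 4*(-⅕)) = 5*(-2 - ⅘) = 5*(-14/5) = -14)
260 - y*N*v = 260 - (-3*(-14))*3 = 260 - 42*3 = 260 - 1*126 = 260 - 126 = 134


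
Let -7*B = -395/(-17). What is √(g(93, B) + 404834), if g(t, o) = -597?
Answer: √404237 ≈ 635.80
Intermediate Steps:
B = -395/119 (B = -(-395)/(7*(-17)) = -(-395)*(-1)/(7*17) = -⅐*395/17 = -395/119 ≈ -3.3193)
√(g(93, B) + 404834) = √(-597 + 404834) = √404237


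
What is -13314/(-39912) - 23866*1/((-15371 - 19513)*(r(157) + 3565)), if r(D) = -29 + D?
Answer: 71506252165/214238655756 ≈ 0.33377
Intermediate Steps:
-13314/(-39912) - 23866*1/((-15371 - 19513)*(r(157) + 3565)) = -13314/(-39912) - 23866*1/((-15371 - 19513)*((-29 + 157) + 3565)) = -13314*(-1/39912) - 23866*(-1/(34884*(128 + 3565))) = 2219/6652 - 23866/(3693*(-34884)) = 2219/6652 - 23866/(-128826612) = 2219/6652 - 23866*(-1/128826612) = 2219/6652 + 11933/64413306 = 71506252165/214238655756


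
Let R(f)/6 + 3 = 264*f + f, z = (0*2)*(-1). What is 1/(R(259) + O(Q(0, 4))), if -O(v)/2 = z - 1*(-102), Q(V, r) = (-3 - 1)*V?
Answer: 1/411588 ≈ 2.4296e-6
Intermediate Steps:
z = 0 (z = 0*(-1) = 0)
R(f) = -18 + 1590*f (R(f) = -18 + 6*(264*f + f) = -18 + 6*(265*f) = -18 + 1590*f)
Q(V, r) = -4*V
O(v) = -204 (O(v) = -2*(0 - 1*(-102)) = -2*(0 + 102) = -2*102 = -204)
1/(R(259) + O(Q(0, 4))) = 1/((-18 + 1590*259) - 204) = 1/((-18 + 411810) - 204) = 1/(411792 - 204) = 1/411588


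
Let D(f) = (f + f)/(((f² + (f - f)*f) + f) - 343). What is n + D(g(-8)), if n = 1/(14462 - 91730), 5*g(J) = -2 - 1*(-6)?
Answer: -3099259/659791452 ≈ -0.0046973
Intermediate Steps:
g(J) = ⅘ (g(J) = (-2 - 1*(-6))/5 = (-2 + 6)/5 = (⅕)*4 = ⅘)
D(f) = 2*f/(-343 + f + f²) (D(f) = (2*f)/(((f² + 0*f) + f) - 343) = (2*f)/(((f² + 0) + f) - 343) = (2*f)/((f² + f) - 343) = (2*f)/((f + f²) - 343) = (2*f)/(-343 + f + f²) = 2*f/(-343 + f + f²))
n = -1/77268 (n = 1/(-77268) = -1/77268 ≈ -1.2942e-5)
n + D(g(-8)) = -1/77268 + 2*(⅘)/(-343 + ⅘ + (⅘)²) = -1/77268 + 2*(⅘)/(-343 + ⅘ + 16/25) = -1/77268 + 2*(⅘)/(-8539/25) = -1/77268 + 2*(⅘)*(-25/8539) = -1/77268 - 40/8539 = -3099259/659791452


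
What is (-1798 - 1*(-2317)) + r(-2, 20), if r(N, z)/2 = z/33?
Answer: 17167/33 ≈ 520.21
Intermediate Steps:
r(N, z) = 2*z/33 (r(N, z) = 2*(z/33) = 2*z/33)
(-1798 - 1*(-2317)) + r(-2, 20) = (-1798 - 1*(-2317)) + (2/33)*20 = (-1798 + 2317) + 40/33 = 519 + 40/33 = 17167/33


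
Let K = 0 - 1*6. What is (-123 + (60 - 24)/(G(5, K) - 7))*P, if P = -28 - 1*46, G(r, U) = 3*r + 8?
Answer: 17871/2 ≈ 8935.5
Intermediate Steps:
K = -6 (K = 0 - 6 = -6)
G(r, U) = 8 + 3*r
P = -74 (P = -28 - 46 = -74)
(-123 + (60 - 24)/(G(5, K) - 7))*P = (-123 + (60 - 24)/((8 + 3*5) - 7))*(-74) = (-123 + 36/((8 + 15) - 7))*(-74) = (-123 + 36/(23 - 7))*(-74) = (-123 + 36/16)*(-74) = (-123 + 36*(1/16))*(-74) = (-123 + 9/4)*(-74) = -483/4*(-74) = 17871/2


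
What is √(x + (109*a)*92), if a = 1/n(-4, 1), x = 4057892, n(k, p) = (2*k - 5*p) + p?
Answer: √36513507/3 ≈ 2014.2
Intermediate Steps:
n(k, p) = -4*p + 2*k (n(k, p) = (-5*p + 2*k) + p = -4*p + 2*k)
a = -1/12 (a = 1/(-4*1 + 2*(-4)) = 1/(-4 - 8) = 1/(-12) = -1/12 ≈ -0.083333)
√(x + (109*a)*92) = √(4057892 + (109*(-1/12))*92) = √(4057892 - 109/12*92) = √(4057892 - 2507/3) = √(12171169/3) = √36513507/3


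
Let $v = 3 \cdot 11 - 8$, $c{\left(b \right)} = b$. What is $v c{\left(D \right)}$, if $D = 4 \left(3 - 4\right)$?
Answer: $-100$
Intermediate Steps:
$D = -4$ ($D = 4 \left(-1\right) = -4$)
$v = 25$ ($v = 33 - 8 = 25$)
$v c{\left(D \right)} = 25 \left(-4\right) = -100$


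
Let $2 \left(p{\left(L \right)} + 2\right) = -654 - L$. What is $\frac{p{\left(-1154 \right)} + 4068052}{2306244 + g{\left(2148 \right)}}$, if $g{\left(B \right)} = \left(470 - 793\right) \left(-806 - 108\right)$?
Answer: $\frac{2034150}{1300733} \approx 1.5638$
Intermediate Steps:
$g{\left(B \right)} = 295222$ ($g{\left(B \right)} = \left(-323\right) \left(-914\right) = 295222$)
$p{\left(L \right)} = -329 - \frac{L}{2}$ ($p{\left(L \right)} = -2 + \frac{-654 - L}{2} = -2 - \left(327 + \frac{L}{2}\right) = -329 - \frac{L}{2}$)
$\frac{p{\left(-1154 \right)} + 4068052}{2306244 + g{\left(2148 \right)}} = \frac{\left(-329 - -577\right) + 4068052}{2306244 + 295222} = \frac{\left(-329 + 577\right) + 4068052}{2601466} = \left(248 + 4068052\right) \frac{1}{2601466} = 4068300 \cdot \frac{1}{2601466} = \frac{2034150}{1300733}$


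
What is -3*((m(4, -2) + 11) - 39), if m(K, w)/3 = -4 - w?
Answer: 102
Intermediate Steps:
m(K, w) = -12 - 3*w (m(K, w) = 3*(-4 - w) = -12 - 3*w)
-3*((m(4, -2) + 11) - 39) = -3*(((-12 - 3*(-2)) + 11) - 39) = -3*(((-12 + 6) + 11) - 39) = -3*((-6 + 11) - 39) = -3*(5 - 39) = -3*(-34) = 102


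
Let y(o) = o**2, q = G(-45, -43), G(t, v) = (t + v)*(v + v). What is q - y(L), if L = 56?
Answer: 4432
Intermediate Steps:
G(t, v) = 2*v*(t + v) (G(t, v) = (t + v)*(2*v) = 2*v*(t + v))
q = 7568 (q = 2*(-43)*(-45 - 43) = 2*(-43)*(-88) = 7568)
q - y(L) = 7568 - 1*56**2 = 7568 - 1*3136 = 7568 - 3136 = 4432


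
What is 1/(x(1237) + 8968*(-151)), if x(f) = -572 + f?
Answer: -1/1353503 ≈ -7.3882e-7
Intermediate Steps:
1/(x(1237) + 8968*(-151)) = 1/((-572 + 1237) + 8968*(-151)) = 1/(665 - 1354168) = 1/(-1353503) = -1/1353503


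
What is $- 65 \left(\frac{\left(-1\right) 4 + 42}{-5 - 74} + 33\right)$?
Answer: $- \frac{166985}{79} \approx -2113.7$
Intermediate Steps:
$- 65 \left(\frac{\left(-1\right) 4 + 42}{-5 - 74} + 33\right) = - 65 \left(\frac{-4 + 42}{-79} + 33\right) = - 65 \left(38 \left(- \frac{1}{79}\right) + 33\right) = - 65 \left(- \frac{38}{79} + 33\right) = \left(-65\right) \frac{2569}{79} = - \frac{166985}{79}$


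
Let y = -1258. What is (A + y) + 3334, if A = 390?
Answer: 2466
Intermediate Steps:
(A + y) + 3334 = (390 - 1258) + 3334 = -868 + 3334 = 2466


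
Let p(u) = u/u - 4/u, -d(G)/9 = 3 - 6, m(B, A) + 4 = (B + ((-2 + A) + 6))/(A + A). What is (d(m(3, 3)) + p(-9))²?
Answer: 65536/81 ≈ 809.09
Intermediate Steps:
m(B, A) = -4 + (4 + A + B)/(2*A) (m(B, A) = -4 + (B + ((-2 + A) + 6))/(A + A) = -4 + (B + (4 + A))/((2*A)) = -4 + (4 + A + B)*(1/(2*A)) = -4 + (4 + A + B)/(2*A))
d(G) = 27 (d(G) = -9*(3 - 6) = -9*(-3) = 27)
p(u) = 1 - 4/u
(d(m(3, 3)) + p(-9))² = (27 + (-4 - 9)/(-9))² = (27 - ⅑*(-13))² = (27 + 13/9)² = (256/9)² = 65536/81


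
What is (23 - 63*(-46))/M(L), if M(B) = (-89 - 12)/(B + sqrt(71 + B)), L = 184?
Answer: -537464/101 - 2921*sqrt(255)/101 ≈ -5783.3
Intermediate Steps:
M(B) = -101/(B + sqrt(71 + B))
(23 - 63*(-46))/M(L) = (23 - 63*(-46))/((-101/(184 + sqrt(71 + 184)))) = (23 + 2898)/((-101/(184 + sqrt(255)))) = 2921*(-184/101 - sqrt(255)/101) = -537464/101 - 2921*sqrt(255)/101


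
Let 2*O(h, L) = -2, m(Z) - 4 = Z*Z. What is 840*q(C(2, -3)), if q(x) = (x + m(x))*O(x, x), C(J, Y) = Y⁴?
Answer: -5582640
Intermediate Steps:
m(Z) = 4 + Z² (m(Z) = 4 + Z*Z = 4 + Z²)
O(h, L) = -1 (O(h, L) = (½)*(-2) = -1)
q(x) = -4 - x - x² (q(x) = (x + (4 + x²))*(-1) = (4 + x + x²)*(-1) = -4 - x - x²)
840*q(C(2, -3)) = 840*(-4 - 1*(-3)⁴ - ((-3)⁴)²) = 840*(-4 - 1*81 - 1*81²) = 840*(-4 - 81 - 1*6561) = 840*(-4 - 81 - 6561) = 840*(-6646) = -5582640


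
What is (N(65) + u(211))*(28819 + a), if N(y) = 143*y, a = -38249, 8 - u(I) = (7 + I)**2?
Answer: 360424030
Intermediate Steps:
u(I) = 8 - (7 + I)**2
(N(65) + u(211))*(28819 + a) = (143*65 + (8 - (7 + 211)**2))*(28819 - 38249) = (9295 + (8 - 1*218**2))*(-9430) = (9295 + (8 - 1*47524))*(-9430) = (9295 + (8 - 47524))*(-9430) = (9295 - 47516)*(-9430) = -38221*(-9430) = 360424030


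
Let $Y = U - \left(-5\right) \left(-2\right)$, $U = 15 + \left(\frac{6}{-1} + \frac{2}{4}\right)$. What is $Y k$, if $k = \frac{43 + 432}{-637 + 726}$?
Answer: $- \frac{475}{178} \approx -2.6685$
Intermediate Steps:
$U = \frac{19}{2}$ ($U = 15 + \left(6 \left(-1\right) + 2 \cdot \frac{1}{4}\right) = 15 + \left(-6 + \frac{1}{2}\right) = 15 - \frac{11}{2} = \frac{19}{2} \approx 9.5$)
$k = \frac{475}{89} \approx 5.3371$
$Y = - \frac{1}{2}$ ($Y = \frac{19}{2} - \left(-5\right) \left(-2\right) = \frac{19}{2} - 10 = - \frac{1}{2} \approx -0.5$)
$Y k = \left(- \frac{1}{2}\right) \frac{475}{89} = - \frac{475}{178}$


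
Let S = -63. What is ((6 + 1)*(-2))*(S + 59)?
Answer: 56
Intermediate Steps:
((6 + 1)*(-2))*(S + 59) = ((6 + 1)*(-2))*(-63 + 59) = (7*(-2))*(-4) = -14*(-4) = 56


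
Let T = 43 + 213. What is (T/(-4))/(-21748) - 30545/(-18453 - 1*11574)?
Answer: 166553597/163256799 ≈ 1.0202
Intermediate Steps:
T = 256
(T/(-4))/(-21748) - 30545/(-18453 - 1*11574) = (256/(-4))/(-21748) - 30545/(-18453 - 1*11574) = -1/4*256*(-1/21748) - 30545/(-18453 - 11574) = -64*(-1/21748) - 30545/(-30027) = 16/5437 - 30545*(-1/30027) = 16/5437 + 30545/30027 = 166553597/163256799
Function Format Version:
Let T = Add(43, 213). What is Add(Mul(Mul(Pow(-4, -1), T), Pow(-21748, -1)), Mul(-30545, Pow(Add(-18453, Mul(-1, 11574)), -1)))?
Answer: Rational(166553597, 163256799) ≈ 1.0202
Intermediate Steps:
T = 256
Add(Mul(Mul(Pow(-4, -1), T), Pow(-21748, -1)), Mul(-30545, Pow(Add(-18453, Mul(-1, 11574)), -1))) = Add(Mul(Mul(Pow(-4, -1), 256), Pow(-21748, -1)), Mul(-30545, Pow(Add(-18453, Mul(-1, 11574)), -1))) = Add(Mul(Mul(Rational(-1, 4), 256), Rational(-1, 21748)), Mul(-30545, Pow(Add(-18453, -11574), -1))) = Add(Mul(-64, Rational(-1, 21748)), Mul(-30545, Pow(-30027, -1))) = Add(Rational(16, 5437), Mul(-30545, Rational(-1, 30027))) = Add(Rational(16, 5437), Rational(30545, 30027)) = Rational(166553597, 163256799)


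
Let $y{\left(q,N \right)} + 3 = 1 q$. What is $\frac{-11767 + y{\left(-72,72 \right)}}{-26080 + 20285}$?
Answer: $\frac{11842}{5795} \approx 2.0435$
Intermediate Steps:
$y{\left(q,N \right)} = -3 + q$ ($y{\left(q,N \right)} = -3 + 1 q = -3 + q$)
$\frac{-11767 + y{\left(-72,72 \right)}}{-26080 + 20285} = \frac{-11767 - 75}{-26080 + 20285} = \frac{-11767 - 75}{-5795} = \left(-11842\right) \left(- \frac{1}{5795}\right) = \frac{11842}{5795}$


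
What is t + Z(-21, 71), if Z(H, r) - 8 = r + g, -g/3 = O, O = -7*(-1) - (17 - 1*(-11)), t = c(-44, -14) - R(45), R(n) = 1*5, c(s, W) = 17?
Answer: 154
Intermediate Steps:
R(n) = 5
t = 12 (t = 17 - 1*5 = 17 - 5 = 12)
O = -21 (O = 7 - (17 + 11) = 7 - 1*28 = 7 - 28 = -21)
g = 63 (g = -3*(-21) = 63)
Z(H, r) = 71 + r (Z(H, r) = 8 + (r + 63) = 8 + (63 + r) = 71 + r)
t + Z(-21, 71) = 12 + (71 + 71) = 12 + 142 = 154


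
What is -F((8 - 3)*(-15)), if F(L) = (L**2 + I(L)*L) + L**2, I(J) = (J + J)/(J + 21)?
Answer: -33125/3 ≈ -11042.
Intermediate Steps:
I(J) = 2*J/(21 + J) (I(J) = (2*J)/(21 + J) = 2*J/(21 + J))
F(L) = 2*L**2 + 2*L**2/(21 + L) (F(L) = (L**2 + (2*L/(21 + L))*L) + L**2 = (L**2 + 2*L**2/(21 + L)) + L**2 = 2*L**2 + 2*L**2/(21 + L))
-F((8 - 3)*(-15)) = -2*((8 - 3)*(-15))**2*(22 + (8 - 3)*(-15))/(21 + (8 - 3)*(-15)) = -2*(5*(-15))**2*(22 + 5*(-15))/(21 + 5*(-15)) = -2*(-75)**2*(22 - 75)/(21 - 75) = -2*5625*(-53)/(-54) = -2*5625*(-1)*(-53)/54 = -1*33125/3 = -33125/3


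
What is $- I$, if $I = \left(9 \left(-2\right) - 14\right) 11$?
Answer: $352$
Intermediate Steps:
$I = -352$ ($I = \left(-18 - 14\right) 11 = \left(-32\right) 11 = -352$)
$- I = \left(-1\right) \left(-352\right) = 352$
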